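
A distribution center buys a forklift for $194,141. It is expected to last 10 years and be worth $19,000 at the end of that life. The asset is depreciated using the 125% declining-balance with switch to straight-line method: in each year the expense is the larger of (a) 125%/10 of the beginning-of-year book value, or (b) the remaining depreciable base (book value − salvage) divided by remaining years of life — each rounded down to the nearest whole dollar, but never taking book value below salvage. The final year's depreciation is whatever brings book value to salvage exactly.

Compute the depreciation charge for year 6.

$15,800

Depreciable base = $194,141 − $19,000 = $175,141.
Year 1: DB = ⌊$194,141 × 125%/10⌋ = $24,267; SL = ⌊$175,141/10⌋ = $17,514 → take DB $24,267. Book value $169,874.
Year 2: DB = ⌊$169,874 × 125%/10⌋ = $21,234; SL = ⌊$150,874/9⌋ = $16,763 → take DB $21,234. Book value $148,640.
Year 3: DB = ⌊$148,640 × 125%/10⌋ = $18,580; SL = ⌊$129,640/8⌋ = $16,205 → take DB $18,580. Book value $130,060.
Year 4: DB = ⌊$130,060 × 125%/10⌋ = $16,257; SL = ⌊$111,060/7⌋ = $15,865 → take DB $16,257. Book value $113,803.
Year 5: DB = ⌊$113,803 × 125%/10⌋ = $14,225; SL = ⌊$94,803/6⌋ = $15,800 → take SL $15,800. Book value $98,003.
Year 6: DB = ⌊$98,003 × 125%/10⌋ = $12,250; SL = ⌊$79,003/5⌋ = $15,800 → take SL $15,800. Book value $82,203.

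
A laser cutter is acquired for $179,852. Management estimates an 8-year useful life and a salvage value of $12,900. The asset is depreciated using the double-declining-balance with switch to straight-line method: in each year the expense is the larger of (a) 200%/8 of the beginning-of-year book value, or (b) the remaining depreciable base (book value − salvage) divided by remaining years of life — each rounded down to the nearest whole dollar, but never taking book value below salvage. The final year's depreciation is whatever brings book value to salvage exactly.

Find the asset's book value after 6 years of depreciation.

$32,011

Depreciable base = $179,852 − $12,900 = $166,952.
Year 1: DB = ⌊$179,852 × 200%/8⌋ = $44,963; SL = ⌊$166,952/8⌋ = $20,869 → take DB $44,963. Book value $134,889.
Year 2: DB = ⌊$134,889 × 200%/8⌋ = $33,722; SL = ⌊$121,989/7⌋ = $17,427 → take DB $33,722. Book value $101,167.
Year 3: DB = ⌊$101,167 × 200%/8⌋ = $25,291; SL = ⌊$88,267/6⌋ = $14,711 → take DB $25,291. Book value $75,876.
Year 4: DB = ⌊$75,876 × 200%/8⌋ = $18,969; SL = ⌊$62,976/5⌋ = $12,595 → take DB $18,969. Book value $56,907.
Year 5: DB = ⌊$56,907 × 200%/8⌋ = $14,226; SL = ⌊$44,007/4⌋ = $11,001 → take DB $14,226. Book value $42,681.
Year 6: DB = ⌊$42,681 × 200%/8⌋ = $10,670; SL = ⌊$29,781/3⌋ = $9,927 → take DB $10,670. Book value $32,011.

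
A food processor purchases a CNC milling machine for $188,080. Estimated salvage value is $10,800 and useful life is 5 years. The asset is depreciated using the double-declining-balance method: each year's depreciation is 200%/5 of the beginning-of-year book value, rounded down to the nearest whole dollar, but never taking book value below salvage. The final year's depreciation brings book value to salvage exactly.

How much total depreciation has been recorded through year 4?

$163,704

Depreciable base = $188,080 − $10,800 = $177,280.
Year 1: ⌊$188,080 × 200%/5⌋ = $75,232. Book value $112,848.
Year 2: ⌊$112,848 × 200%/5⌋ = $45,139. Book value $67,709.
Year 3: ⌊$67,709 × 200%/5⌋ = $27,083. Book value $40,626.
Year 4: ⌊$40,626 × 200%/5⌋ = $16,250. Book value $24,376.
Accumulated through year 4 = $188,080 − $24,376 = $163,704.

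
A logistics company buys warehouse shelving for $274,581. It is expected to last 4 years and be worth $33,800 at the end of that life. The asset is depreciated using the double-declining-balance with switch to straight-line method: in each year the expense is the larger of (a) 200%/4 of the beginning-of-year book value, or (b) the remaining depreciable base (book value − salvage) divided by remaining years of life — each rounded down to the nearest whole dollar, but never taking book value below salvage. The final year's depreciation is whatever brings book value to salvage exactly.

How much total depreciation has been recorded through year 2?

Depreciable base = $274,581 − $33,800 = $240,781.
Year 1: DB = ⌊$274,581 × 200%/4⌋ = $137,290; SL = ⌊$240,781/4⌋ = $60,195 → take DB $137,290. Book value $137,291.
Year 2: DB = ⌊$137,291 × 200%/4⌋ = $68,645; SL = ⌊$103,491/3⌋ = $34,497 → take DB $68,645. Book value $68,646.
Accumulated through year 2 = $274,581 − $68,646 = $205,935.

$205,935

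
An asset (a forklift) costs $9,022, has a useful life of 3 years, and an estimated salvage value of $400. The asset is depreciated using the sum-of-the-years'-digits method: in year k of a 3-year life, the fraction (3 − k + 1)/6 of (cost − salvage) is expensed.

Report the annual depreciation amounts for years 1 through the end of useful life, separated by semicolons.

$4,311; $2,874; $1,437

Depreciable base = $9,022 − $400 = $8,622.
Sum of the years' digits = 3+2+1 = 6.
Year 1: $8,622 × 3/6 = $4,311. Book value $4,711.
Year 2: $8,622 × 2/6 = $2,874. Book value $1,837.
Year 3: $8,622 × 1/6 = $1,437. Book value $400.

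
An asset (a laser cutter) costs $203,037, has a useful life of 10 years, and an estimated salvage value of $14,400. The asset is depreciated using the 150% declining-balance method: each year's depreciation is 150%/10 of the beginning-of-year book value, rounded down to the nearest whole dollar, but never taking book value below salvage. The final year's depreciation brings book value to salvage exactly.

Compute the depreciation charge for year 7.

$11,486

Depreciable base = $203,037 − $14,400 = $188,637.
Year 1: ⌊$203,037 × 150%/10⌋ = $30,455. Book value $172,582.
Year 2: ⌊$172,582 × 150%/10⌋ = $25,887. Book value $146,695.
Year 3: ⌊$146,695 × 150%/10⌋ = $22,004. Book value $124,691.
Year 4: ⌊$124,691 × 150%/10⌋ = $18,703. Book value $105,988.
Year 5: ⌊$105,988 × 150%/10⌋ = $15,898. Book value $90,090.
Year 6: ⌊$90,090 × 150%/10⌋ = $13,513. Book value $76,577.
Year 7: ⌊$76,577 × 150%/10⌋ = $11,486. Book value $65,091.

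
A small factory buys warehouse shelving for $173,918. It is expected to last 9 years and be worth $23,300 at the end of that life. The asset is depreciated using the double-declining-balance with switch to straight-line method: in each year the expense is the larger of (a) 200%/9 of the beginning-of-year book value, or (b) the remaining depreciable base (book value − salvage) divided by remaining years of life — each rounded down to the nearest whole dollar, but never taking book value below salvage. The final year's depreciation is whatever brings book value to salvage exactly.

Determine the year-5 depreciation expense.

Depreciable base = $173,918 − $23,300 = $150,618.
Year 1: DB = ⌊$173,918 × 200%/9⌋ = $38,648; SL = ⌊$150,618/9⌋ = $16,735 → take DB $38,648. Book value $135,270.
Year 2: DB = ⌊$135,270 × 200%/9⌋ = $30,060; SL = ⌊$111,970/8⌋ = $13,996 → take DB $30,060. Book value $105,210.
Year 3: DB = ⌊$105,210 × 200%/9⌋ = $23,380; SL = ⌊$81,910/7⌋ = $11,701 → take DB $23,380. Book value $81,830.
Year 4: DB = ⌊$81,830 × 200%/9⌋ = $18,184; SL = ⌊$58,530/6⌋ = $9,755 → take DB $18,184. Book value $63,646.
Year 5: DB = ⌊$63,646 × 200%/9⌋ = $14,143; SL = ⌊$40,346/5⌋ = $8,069 → take DB $14,143. Book value $49,503.

$14,143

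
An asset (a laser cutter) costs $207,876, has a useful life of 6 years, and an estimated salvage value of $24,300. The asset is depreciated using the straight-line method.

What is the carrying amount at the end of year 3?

Depreciable base = $207,876 − $24,300 = $183,576.
Annual expense = $183,576 / 6 = $30,596.
End of year 1: book value $177,280.
End of year 2: book value $146,684.
End of year 3: book value $116,088.

$116,088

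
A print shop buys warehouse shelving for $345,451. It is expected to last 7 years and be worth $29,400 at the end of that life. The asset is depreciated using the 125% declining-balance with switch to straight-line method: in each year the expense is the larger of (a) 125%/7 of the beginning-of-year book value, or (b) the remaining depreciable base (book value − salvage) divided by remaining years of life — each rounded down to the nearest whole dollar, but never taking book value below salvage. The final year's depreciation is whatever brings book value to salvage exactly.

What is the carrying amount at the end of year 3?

$191,469

Depreciable base = $345,451 − $29,400 = $316,051.
Year 1: DB = ⌊$345,451 × 125%/7⌋ = $61,687; SL = ⌊$316,051/7⌋ = $45,150 → take DB $61,687. Book value $283,764.
Year 2: DB = ⌊$283,764 × 125%/7⌋ = $50,672; SL = ⌊$254,364/6⌋ = $42,394 → take DB $50,672. Book value $233,092.
Year 3: DB = ⌊$233,092 × 125%/7⌋ = $41,623; SL = ⌊$203,692/5⌋ = $40,738 → take DB $41,623. Book value $191,469.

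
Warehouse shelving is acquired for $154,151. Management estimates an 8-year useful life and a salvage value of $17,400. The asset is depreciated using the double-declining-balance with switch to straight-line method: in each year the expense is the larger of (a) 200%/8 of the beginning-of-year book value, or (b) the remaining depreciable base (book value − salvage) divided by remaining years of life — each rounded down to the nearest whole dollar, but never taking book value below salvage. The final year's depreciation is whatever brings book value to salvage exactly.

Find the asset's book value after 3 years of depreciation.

Depreciable base = $154,151 − $17,400 = $136,751.
Year 1: DB = ⌊$154,151 × 200%/8⌋ = $38,537; SL = ⌊$136,751/8⌋ = $17,093 → take DB $38,537. Book value $115,614.
Year 2: DB = ⌊$115,614 × 200%/8⌋ = $28,903; SL = ⌊$98,214/7⌋ = $14,030 → take DB $28,903. Book value $86,711.
Year 3: DB = ⌊$86,711 × 200%/8⌋ = $21,677; SL = ⌊$69,311/6⌋ = $11,551 → take DB $21,677. Book value $65,034.

$65,034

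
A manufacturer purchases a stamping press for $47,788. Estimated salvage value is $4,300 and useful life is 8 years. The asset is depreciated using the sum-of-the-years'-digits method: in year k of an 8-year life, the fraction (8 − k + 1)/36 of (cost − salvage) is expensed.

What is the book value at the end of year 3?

$22,420

Depreciable base = $47,788 − $4,300 = $43,488.
Sum of the years' digits = 8+7+6+5+4+3+2+1 = 36.
Year 1: $43,488 × 8/36 = $9,664. Book value $38,124.
Year 2: $43,488 × 7/36 = $8,456. Book value $29,668.
Year 3: $43,488 × 6/36 = $7,248. Book value $22,420.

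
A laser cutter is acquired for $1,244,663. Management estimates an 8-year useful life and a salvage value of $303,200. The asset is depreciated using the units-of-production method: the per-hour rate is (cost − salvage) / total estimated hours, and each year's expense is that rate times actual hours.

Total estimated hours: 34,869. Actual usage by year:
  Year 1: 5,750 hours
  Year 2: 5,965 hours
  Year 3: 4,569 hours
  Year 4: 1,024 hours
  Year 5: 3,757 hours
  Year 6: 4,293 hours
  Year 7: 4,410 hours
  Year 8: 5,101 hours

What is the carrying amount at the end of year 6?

$559,997

Depreciable base = $1,244,663 − $303,200 = $941,463.
Rate = $941,463 / 34,869 hours = $27 per hour.
Year 1: 5,750 × $27 = $155,250. Book value $1,089,413.
Year 2: 5,965 × $27 = $161,055. Book value $928,358.
Year 3: 4,569 × $27 = $123,363. Book value $804,995.
Year 4: 1,024 × $27 = $27,648. Book value $777,347.
Year 5: 3,757 × $27 = $101,439. Book value $675,908.
Year 6: 4,293 × $27 = $115,911. Book value $559,997.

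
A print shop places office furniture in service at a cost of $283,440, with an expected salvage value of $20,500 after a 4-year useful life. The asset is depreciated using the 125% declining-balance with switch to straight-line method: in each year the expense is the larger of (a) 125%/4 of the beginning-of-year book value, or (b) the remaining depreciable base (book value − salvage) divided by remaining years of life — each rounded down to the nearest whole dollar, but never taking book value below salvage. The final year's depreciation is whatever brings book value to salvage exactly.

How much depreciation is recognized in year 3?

$56,735

Depreciable base = $283,440 − $20,500 = $262,940.
Year 1: DB = ⌊$283,440 × 125%/4⌋ = $88,575; SL = ⌊$262,940/4⌋ = $65,735 → take DB $88,575. Book value $194,865.
Year 2: DB = ⌊$194,865 × 125%/4⌋ = $60,895; SL = ⌊$174,365/3⌋ = $58,121 → take DB $60,895. Book value $133,970.
Year 3: DB = ⌊$133,970 × 125%/4⌋ = $41,865; SL = ⌊$113,470/2⌋ = $56,735 → take SL $56,735. Book value $77,235.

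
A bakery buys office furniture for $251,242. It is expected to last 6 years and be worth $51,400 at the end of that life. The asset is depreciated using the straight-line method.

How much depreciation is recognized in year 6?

Depreciable base = $251,242 − $51,400 = $199,842.
Annual expense = $199,842 / 6 = $33,307.

$33,307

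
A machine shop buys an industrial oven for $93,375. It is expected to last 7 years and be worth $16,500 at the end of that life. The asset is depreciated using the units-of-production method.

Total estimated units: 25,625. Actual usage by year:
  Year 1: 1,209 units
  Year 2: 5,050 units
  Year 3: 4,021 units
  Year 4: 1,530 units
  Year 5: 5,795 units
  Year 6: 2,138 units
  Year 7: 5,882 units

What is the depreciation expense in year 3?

Depreciable base = $93,375 − $16,500 = $76,875.
Rate = $76,875 / 25,625 units = $3 per unit.
Year 1: 1,209 × $3 = $3,627. Book value $89,748.
Year 2: 5,050 × $3 = $15,150. Book value $74,598.
Year 3: 4,021 × $3 = $12,063. Book value $62,535.

$12,063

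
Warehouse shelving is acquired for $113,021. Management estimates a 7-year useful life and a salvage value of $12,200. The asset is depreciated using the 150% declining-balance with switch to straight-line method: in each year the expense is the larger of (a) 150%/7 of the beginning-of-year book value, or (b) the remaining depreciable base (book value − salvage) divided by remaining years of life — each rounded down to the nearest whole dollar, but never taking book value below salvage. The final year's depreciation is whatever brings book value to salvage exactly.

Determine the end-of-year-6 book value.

Depreciable base = $113,021 − $12,200 = $100,821.
Year 1: DB = ⌊$113,021 × 150%/7⌋ = $24,218; SL = ⌊$100,821/7⌋ = $14,403 → take DB $24,218. Book value $88,803.
Year 2: DB = ⌊$88,803 × 150%/7⌋ = $19,029; SL = ⌊$76,603/6⌋ = $12,767 → take DB $19,029. Book value $69,774.
Year 3: DB = ⌊$69,774 × 150%/7⌋ = $14,951; SL = ⌊$57,574/5⌋ = $11,514 → take DB $14,951. Book value $54,823.
Year 4: DB = ⌊$54,823 × 150%/7⌋ = $11,747; SL = ⌊$42,623/4⌋ = $10,655 → take DB $11,747. Book value $43,076.
Year 5: DB = ⌊$43,076 × 150%/7⌋ = $9,230; SL = ⌊$30,876/3⌋ = $10,292 → take SL $10,292. Book value $32,784.
Year 6: DB = ⌊$32,784 × 150%/7⌋ = $7,025; SL = ⌊$20,584/2⌋ = $10,292 → take SL $10,292. Book value $22,492.

$22,492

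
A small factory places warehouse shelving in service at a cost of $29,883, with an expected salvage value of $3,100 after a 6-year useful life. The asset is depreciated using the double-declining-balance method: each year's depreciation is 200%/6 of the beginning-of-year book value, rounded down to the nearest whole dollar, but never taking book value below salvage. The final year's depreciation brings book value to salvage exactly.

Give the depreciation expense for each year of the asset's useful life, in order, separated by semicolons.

$9,961; $6,640; $4,427; $2,951; $1,968; $836

Depreciable base = $29,883 − $3,100 = $26,783.
Year 1: ⌊$29,883 × 200%/6⌋ = $9,961. Book value $19,922.
Year 2: ⌊$19,922 × 200%/6⌋ = $6,640. Book value $13,282.
Year 3: ⌊$13,282 × 200%/6⌋ = $4,427. Book value $8,855.
Year 4: ⌊$8,855 × 200%/6⌋ = $2,951. Book value $5,904.
Year 5: ⌊$5,904 × 200%/6⌋ = $1,968. Book value $3,936.
Year 6 (final): $3,936 − $3,100 = $836. Book value $3,100.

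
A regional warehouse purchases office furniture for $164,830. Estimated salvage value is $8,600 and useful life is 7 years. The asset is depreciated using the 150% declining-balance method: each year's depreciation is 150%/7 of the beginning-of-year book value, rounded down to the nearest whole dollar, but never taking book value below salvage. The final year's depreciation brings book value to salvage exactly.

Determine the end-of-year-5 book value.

Depreciable base = $164,830 − $8,600 = $156,230.
Year 1: ⌊$164,830 × 150%/7⌋ = $35,320. Book value $129,510.
Year 2: ⌊$129,510 × 150%/7⌋ = $27,752. Book value $101,758.
Year 3: ⌊$101,758 × 150%/7⌋ = $21,805. Book value $79,953.
Year 4: ⌊$79,953 × 150%/7⌋ = $17,132. Book value $62,821.
Year 5: ⌊$62,821 × 150%/7⌋ = $13,461. Book value $49,360.

$49,360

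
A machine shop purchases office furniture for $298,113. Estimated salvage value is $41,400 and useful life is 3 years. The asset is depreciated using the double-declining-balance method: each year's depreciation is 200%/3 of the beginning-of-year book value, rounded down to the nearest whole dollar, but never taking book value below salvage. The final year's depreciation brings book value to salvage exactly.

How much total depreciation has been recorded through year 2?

Depreciable base = $298,113 − $41,400 = $256,713.
Year 1: ⌊$298,113 × 200%/3⌋ = $198,742. Book value $99,371.
Year 2: ⌊$99,371 × 200%/3⌋ = $66,247, capped at $57,971. Book value $41,400.
Accumulated through year 2 = $298,113 − $41,400 = $256,713.

$256,713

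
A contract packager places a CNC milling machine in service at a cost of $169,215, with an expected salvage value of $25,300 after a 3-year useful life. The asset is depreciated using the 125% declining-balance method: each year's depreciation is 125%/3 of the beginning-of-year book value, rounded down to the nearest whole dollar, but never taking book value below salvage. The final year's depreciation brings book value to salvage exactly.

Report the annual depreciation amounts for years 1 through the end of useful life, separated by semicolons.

Depreciable base = $169,215 − $25,300 = $143,915.
Year 1: ⌊$169,215 × 125%/3⌋ = $70,506. Book value $98,709.
Year 2: ⌊$98,709 × 125%/3⌋ = $41,128. Book value $57,581.
Year 3 (final): $57,581 − $25,300 = $32,281. Book value $25,300.

$70,506; $41,128; $32,281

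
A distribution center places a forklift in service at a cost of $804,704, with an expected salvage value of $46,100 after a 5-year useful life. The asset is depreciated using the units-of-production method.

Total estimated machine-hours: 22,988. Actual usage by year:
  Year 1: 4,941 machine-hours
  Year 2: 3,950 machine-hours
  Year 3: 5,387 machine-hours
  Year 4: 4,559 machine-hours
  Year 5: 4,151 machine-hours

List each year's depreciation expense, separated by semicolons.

$163,053; $130,350; $177,771; $150,447; $136,983

Depreciable base = $804,704 − $46,100 = $758,604.
Rate = $758,604 / 22,988 machine-hours = $33 per machine-hour.
Year 1: 4,941 × $33 = $163,053. Book value $641,651.
Year 2: 3,950 × $33 = $130,350. Book value $511,301.
Year 3: 5,387 × $33 = $177,771. Book value $333,530.
Year 4: 4,559 × $33 = $150,447. Book value $183,083.
Year 5: 4,151 × $33 = $136,983. Book value $46,100.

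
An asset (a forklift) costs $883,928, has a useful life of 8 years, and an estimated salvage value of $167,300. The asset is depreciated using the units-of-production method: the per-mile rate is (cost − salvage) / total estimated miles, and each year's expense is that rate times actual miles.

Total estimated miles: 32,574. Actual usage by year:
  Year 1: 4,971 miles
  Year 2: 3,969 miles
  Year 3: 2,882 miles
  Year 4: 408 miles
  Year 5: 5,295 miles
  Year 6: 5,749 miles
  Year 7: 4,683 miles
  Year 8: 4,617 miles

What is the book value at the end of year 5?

$498,378

Depreciable base = $883,928 − $167,300 = $716,628.
Rate = $716,628 / 32,574 miles = $22 per mile.
Year 1: 4,971 × $22 = $109,362. Book value $774,566.
Year 2: 3,969 × $22 = $87,318. Book value $687,248.
Year 3: 2,882 × $22 = $63,404. Book value $623,844.
Year 4: 408 × $22 = $8,976. Book value $614,868.
Year 5: 5,295 × $22 = $116,490. Book value $498,378.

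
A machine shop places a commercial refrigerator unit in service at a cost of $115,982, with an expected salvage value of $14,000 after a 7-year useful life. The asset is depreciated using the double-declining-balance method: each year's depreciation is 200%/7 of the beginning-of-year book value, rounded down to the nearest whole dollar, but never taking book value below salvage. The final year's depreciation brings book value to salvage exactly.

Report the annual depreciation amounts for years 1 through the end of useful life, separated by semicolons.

Depreciable base = $115,982 − $14,000 = $101,982.
Year 1: ⌊$115,982 × 200%/7⌋ = $33,137. Book value $82,845.
Year 2: ⌊$82,845 × 200%/7⌋ = $23,670. Book value $59,175.
Year 3: ⌊$59,175 × 200%/7⌋ = $16,907. Book value $42,268.
Year 4: ⌊$42,268 × 200%/7⌋ = $12,076. Book value $30,192.
Year 5: ⌊$30,192 × 200%/7⌋ = $8,626. Book value $21,566.
Year 6: ⌊$21,566 × 200%/7⌋ = $6,161. Book value $15,405.
Year 7 (final): $15,405 − $14,000 = $1,405. Book value $14,000.

$33,137; $23,670; $16,907; $12,076; $8,626; $6,161; $1,405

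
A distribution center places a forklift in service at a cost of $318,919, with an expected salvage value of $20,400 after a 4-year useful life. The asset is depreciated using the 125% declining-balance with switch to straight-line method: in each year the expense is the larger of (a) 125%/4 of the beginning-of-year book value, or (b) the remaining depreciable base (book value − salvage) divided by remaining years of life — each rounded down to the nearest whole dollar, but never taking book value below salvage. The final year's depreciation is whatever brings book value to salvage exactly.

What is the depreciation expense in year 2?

$68,517

Depreciable base = $318,919 − $20,400 = $298,519.
Year 1: DB = ⌊$318,919 × 125%/4⌋ = $99,662; SL = ⌊$298,519/4⌋ = $74,629 → take DB $99,662. Book value $219,257.
Year 2: DB = ⌊$219,257 × 125%/4⌋ = $68,517; SL = ⌊$198,857/3⌋ = $66,285 → take DB $68,517. Book value $150,740.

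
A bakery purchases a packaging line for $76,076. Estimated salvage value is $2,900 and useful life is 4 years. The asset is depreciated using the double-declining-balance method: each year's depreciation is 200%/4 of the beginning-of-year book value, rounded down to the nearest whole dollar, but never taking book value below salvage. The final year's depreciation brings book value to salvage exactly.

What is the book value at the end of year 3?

$9,510

Depreciable base = $76,076 − $2,900 = $73,176.
Year 1: ⌊$76,076 × 200%/4⌋ = $38,038. Book value $38,038.
Year 2: ⌊$38,038 × 200%/4⌋ = $19,019. Book value $19,019.
Year 3: ⌊$19,019 × 200%/4⌋ = $9,509. Book value $9,510.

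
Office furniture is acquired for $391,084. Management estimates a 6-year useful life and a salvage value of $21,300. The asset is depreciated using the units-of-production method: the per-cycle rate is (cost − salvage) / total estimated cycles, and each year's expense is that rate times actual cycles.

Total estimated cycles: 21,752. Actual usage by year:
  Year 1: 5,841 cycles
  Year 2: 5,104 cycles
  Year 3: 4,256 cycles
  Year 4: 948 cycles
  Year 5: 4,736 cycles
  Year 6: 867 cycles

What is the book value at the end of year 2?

$205,019

Depreciable base = $391,084 − $21,300 = $369,784.
Rate = $369,784 / 21,752 cycles = $17 per cycle.
Year 1: 5,841 × $17 = $99,297. Book value $291,787.
Year 2: 5,104 × $17 = $86,768. Book value $205,019.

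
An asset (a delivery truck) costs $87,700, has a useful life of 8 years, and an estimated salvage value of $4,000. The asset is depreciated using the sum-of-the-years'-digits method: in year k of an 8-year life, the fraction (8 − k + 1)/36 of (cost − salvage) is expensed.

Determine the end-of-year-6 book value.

Depreciable base = $87,700 − $4,000 = $83,700.
Sum of the years' digits = 8+7+6+5+4+3+2+1 = 36.
Year 1: $83,700 × 8/36 = $18,600. Book value $69,100.
Year 2: $83,700 × 7/36 = $16,275. Book value $52,825.
Year 3: $83,700 × 6/36 = $13,950. Book value $38,875.
Year 4: $83,700 × 5/36 = $11,625. Book value $27,250.
Year 5: $83,700 × 4/36 = $9,300. Book value $17,950.
Year 6: $83,700 × 3/36 = $6,975. Book value $10,975.

$10,975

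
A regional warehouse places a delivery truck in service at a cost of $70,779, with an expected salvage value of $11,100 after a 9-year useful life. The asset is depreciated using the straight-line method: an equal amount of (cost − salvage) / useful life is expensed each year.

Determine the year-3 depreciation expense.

$6,631

Depreciable base = $70,779 − $11,100 = $59,679.
Annual expense = $59,679 / 9 = $6,631.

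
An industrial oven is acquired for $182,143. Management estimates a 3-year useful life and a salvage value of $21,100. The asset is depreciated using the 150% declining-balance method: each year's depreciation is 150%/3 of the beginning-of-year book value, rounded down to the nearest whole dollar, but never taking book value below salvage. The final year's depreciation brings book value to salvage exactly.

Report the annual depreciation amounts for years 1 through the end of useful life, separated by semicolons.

$91,071; $45,536; $24,436

Depreciable base = $182,143 − $21,100 = $161,043.
Year 1: ⌊$182,143 × 150%/3⌋ = $91,071. Book value $91,072.
Year 2: ⌊$91,072 × 150%/3⌋ = $45,536. Book value $45,536.
Year 3 (final): $45,536 − $21,100 = $24,436. Book value $21,100.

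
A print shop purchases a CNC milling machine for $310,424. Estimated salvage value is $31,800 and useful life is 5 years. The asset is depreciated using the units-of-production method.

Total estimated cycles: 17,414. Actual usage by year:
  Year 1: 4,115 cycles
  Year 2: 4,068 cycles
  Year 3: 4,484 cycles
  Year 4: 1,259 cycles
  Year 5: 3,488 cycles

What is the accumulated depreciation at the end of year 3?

$202,672

Depreciable base = $310,424 − $31,800 = $278,624.
Rate = $278,624 / 17,414 cycles = $16 per cycle.
Year 1: 4,115 × $16 = $65,840. Book value $244,584.
Year 2: 4,068 × $16 = $65,088. Book value $179,496.
Year 3: 4,484 × $16 = $71,744. Book value $107,752.
Accumulated through year 3 = $310,424 − $107,752 = $202,672.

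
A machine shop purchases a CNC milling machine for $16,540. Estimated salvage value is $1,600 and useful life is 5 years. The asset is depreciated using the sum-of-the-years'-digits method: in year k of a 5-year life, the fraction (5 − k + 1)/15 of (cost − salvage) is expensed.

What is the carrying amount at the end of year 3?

Depreciable base = $16,540 − $1,600 = $14,940.
Sum of the years' digits = 5+4+3+2+1 = 15.
Year 1: $14,940 × 5/15 = $4,980. Book value $11,560.
Year 2: $14,940 × 4/15 = $3,984. Book value $7,576.
Year 3: $14,940 × 3/15 = $2,988. Book value $4,588.

$4,588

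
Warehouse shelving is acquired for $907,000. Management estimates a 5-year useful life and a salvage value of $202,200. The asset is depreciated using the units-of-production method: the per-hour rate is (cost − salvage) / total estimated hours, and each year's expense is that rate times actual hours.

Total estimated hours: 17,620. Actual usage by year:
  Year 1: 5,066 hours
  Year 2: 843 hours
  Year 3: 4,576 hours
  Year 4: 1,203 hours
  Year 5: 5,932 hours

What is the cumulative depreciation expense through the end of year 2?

$236,360

Depreciable base = $907,000 − $202,200 = $704,800.
Rate = $704,800 / 17,620 hours = $40 per hour.
Year 1: 5,066 × $40 = $202,640. Book value $704,360.
Year 2: 843 × $40 = $33,720. Book value $670,640.
Accumulated through year 2 = $907,000 − $670,640 = $236,360.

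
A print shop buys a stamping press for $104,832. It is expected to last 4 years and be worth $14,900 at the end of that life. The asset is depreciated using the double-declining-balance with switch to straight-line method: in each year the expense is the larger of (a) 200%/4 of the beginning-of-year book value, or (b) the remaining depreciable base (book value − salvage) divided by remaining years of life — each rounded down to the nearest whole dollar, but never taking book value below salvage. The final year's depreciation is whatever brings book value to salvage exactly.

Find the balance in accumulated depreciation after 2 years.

Depreciable base = $104,832 − $14,900 = $89,932.
Year 1: DB = ⌊$104,832 × 200%/4⌋ = $52,416; SL = ⌊$89,932/4⌋ = $22,483 → take DB $52,416. Book value $52,416.
Year 2: DB = ⌊$52,416 × 200%/4⌋ = $26,208; SL = ⌊$37,516/3⌋ = $12,505 → take DB $26,208. Book value $26,208.
Accumulated through year 2 = $104,832 − $26,208 = $78,624.

$78,624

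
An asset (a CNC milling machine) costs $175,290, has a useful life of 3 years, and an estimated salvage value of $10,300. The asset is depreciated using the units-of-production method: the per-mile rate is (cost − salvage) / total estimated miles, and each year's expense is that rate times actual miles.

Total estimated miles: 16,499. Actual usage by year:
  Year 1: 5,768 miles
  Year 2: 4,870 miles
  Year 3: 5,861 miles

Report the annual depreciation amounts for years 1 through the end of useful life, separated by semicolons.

$57,680; $48,700; $58,610

Depreciable base = $175,290 − $10,300 = $164,990.
Rate = $164,990 / 16,499 miles = $10 per mile.
Year 1: 5,768 × $10 = $57,680. Book value $117,610.
Year 2: 4,870 × $10 = $48,700. Book value $68,910.
Year 3: 5,861 × $10 = $58,610. Book value $10,300.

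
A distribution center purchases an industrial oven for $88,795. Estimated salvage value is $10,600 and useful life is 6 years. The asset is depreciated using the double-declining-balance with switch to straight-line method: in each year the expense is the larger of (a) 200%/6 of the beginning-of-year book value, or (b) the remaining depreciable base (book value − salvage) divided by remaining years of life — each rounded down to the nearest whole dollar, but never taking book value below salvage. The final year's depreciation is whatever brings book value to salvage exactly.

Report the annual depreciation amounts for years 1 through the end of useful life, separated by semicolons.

Depreciable base = $88,795 − $10,600 = $78,195.
Year 1: DB = ⌊$88,795 × 200%/6⌋ = $29,598; SL = ⌊$78,195/6⌋ = $13,032 → take DB $29,598. Book value $59,197.
Year 2: DB = ⌊$59,197 × 200%/6⌋ = $19,732; SL = ⌊$48,597/5⌋ = $9,719 → take DB $19,732. Book value $39,465.
Year 3: DB = ⌊$39,465 × 200%/6⌋ = $13,155; SL = ⌊$28,865/4⌋ = $7,216 → take DB $13,155. Book value $26,310.
Year 4: DB = ⌊$26,310 × 200%/6⌋ = $8,770; SL = ⌊$15,710/3⌋ = $5,236 → take DB $8,770. Book value $17,540.
Year 5: DB = ⌊$17,540 × 200%/6⌋ = $5,846; SL = ⌊$6,940/2⌋ = $3,470 → take DB $5,846. Book value $11,694.
Year 6 (final): $11,694 − $10,600 = $1,094. Book value $10,600.

$29,598; $19,732; $13,155; $8,770; $5,846; $1,094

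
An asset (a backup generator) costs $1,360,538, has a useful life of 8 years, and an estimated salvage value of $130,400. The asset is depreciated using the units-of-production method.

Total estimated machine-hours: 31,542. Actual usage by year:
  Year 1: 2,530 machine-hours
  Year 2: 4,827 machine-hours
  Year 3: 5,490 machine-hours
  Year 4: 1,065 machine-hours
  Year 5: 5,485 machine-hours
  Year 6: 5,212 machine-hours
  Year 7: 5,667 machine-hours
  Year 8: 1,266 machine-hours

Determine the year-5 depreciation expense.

$213,915

Depreciable base = $1,360,538 − $130,400 = $1,230,138.
Rate = $1,230,138 / 31,542 machine-hours = $39 per machine-hour.
Year 1: 2,530 × $39 = $98,670. Book value $1,261,868.
Year 2: 4,827 × $39 = $188,253. Book value $1,073,615.
Year 3: 5,490 × $39 = $214,110. Book value $859,505.
Year 4: 1,065 × $39 = $41,535. Book value $817,970.
Year 5: 5,485 × $39 = $213,915. Book value $604,055.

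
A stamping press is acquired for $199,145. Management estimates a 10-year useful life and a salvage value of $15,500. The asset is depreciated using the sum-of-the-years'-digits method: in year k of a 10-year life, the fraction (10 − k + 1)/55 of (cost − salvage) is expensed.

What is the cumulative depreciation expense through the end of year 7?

$163,611

Depreciable base = $199,145 − $15,500 = $183,645.
Sum of the years' digits = 10+9+8+7+6+5+4+3+2+1 = 55.
Year 1: $183,645 × 10/55 = $33,390. Book value $165,755.
Year 2: $183,645 × 9/55 = $30,051. Book value $135,704.
Year 3: $183,645 × 8/55 = $26,712. Book value $108,992.
Year 4: $183,645 × 7/55 = $23,373. Book value $85,619.
Year 5: $183,645 × 6/55 = $20,034. Book value $65,585.
Year 6: $183,645 × 5/55 = $16,695. Book value $48,890.
Year 7: $183,645 × 4/55 = $13,356. Book value $35,534.
Accumulated through year 7 = $199,145 − $35,534 = $163,611.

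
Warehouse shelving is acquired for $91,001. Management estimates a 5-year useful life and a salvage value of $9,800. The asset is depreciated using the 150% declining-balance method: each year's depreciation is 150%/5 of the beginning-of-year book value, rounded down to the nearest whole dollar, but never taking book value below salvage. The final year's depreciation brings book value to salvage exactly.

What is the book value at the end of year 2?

$44,591

Depreciable base = $91,001 − $9,800 = $81,201.
Year 1: ⌊$91,001 × 150%/5⌋ = $27,300. Book value $63,701.
Year 2: ⌊$63,701 × 150%/5⌋ = $19,110. Book value $44,591.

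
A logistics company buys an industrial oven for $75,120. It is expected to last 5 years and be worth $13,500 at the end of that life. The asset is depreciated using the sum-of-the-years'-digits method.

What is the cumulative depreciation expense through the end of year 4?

$57,512

Depreciable base = $75,120 − $13,500 = $61,620.
Sum of the years' digits = 5+4+3+2+1 = 15.
Year 1: $61,620 × 5/15 = $20,540. Book value $54,580.
Year 2: $61,620 × 4/15 = $16,432. Book value $38,148.
Year 3: $61,620 × 3/15 = $12,324. Book value $25,824.
Year 4: $61,620 × 2/15 = $8,216. Book value $17,608.
Accumulated through year 4 = $75,120 − $17,608 = $57,512.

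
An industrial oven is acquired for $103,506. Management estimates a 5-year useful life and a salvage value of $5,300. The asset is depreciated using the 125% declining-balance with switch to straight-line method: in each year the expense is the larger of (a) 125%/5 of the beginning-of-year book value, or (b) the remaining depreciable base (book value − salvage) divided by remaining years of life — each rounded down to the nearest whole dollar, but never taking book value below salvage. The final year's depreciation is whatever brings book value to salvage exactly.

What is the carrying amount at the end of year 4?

Depreciable base = $103,506 − $5,300 = $98,206.
Year 1: DB = ⌊$103,506 × 125%/5⌋ = $25,876; SL = ⌊$98,206/5⌋ = $19,641 → take DB $25,876. Book value $77,630.
Year 2: DB = ⌊$77,630 × 125%/5⌋ = $19,407; SL = ⌊$72,330/4⌋ = $18,082 → take DB $19,407. Book value $58,223.
Year 3: DB = ⌊$58,223 × 125%/5⌋ = $14,555; SL = ⌊$52,923/3⌋ = $17,641 → take SL $17,641. Book value $40,582.
Year 4: DB = ⌊$40,582 × 125%/5⌋ = $10,145; SL = ⌊$35,282/2⌋ = $17,641 → take SL $17,641. Book value $22,941.

$22,941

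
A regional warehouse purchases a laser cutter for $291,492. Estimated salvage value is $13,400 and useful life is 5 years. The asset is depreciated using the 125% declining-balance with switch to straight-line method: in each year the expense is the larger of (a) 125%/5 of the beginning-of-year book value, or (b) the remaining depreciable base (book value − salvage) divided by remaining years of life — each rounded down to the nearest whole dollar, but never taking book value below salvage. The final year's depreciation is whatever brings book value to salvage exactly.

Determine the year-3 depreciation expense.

Depreciable base = $291,492 − $13,400 = $278,092.
Year 1: DB = ⌊$291,492 × 125%/5⌋ = $72,873; SL = ⌊$278,092/5⌋ = $55,618 → take DB $72,873. Book value $218,619.
Year 2: DB = ⌊$218,619 × 125%/5⌋ = $54,654; SL = ⌊$205,219/4⌋ = $51,304 → take DB $54,654. Book value $163,965.
Year 3: DB = ⌊$163,965 × 125%/5⌋ = $40,991; SL = ⌊$150,565/3⌋ = $50,188 → take SL $50,188. Book value $113,777.

$50,188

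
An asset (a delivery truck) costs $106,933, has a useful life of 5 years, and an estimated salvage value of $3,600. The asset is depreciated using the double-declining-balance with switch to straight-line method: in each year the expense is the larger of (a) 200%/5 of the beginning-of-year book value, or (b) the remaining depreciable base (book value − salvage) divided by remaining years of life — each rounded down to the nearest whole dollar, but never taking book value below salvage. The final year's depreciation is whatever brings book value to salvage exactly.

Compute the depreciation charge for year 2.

Depreciable base = $106,933 − $3,600 = $103,333.
Year 1: DB = ⌊$106,933 × 200%/5⌋ = $42,773; SL = ⌊$103,333/5⌋ = $20,666 → take DB $42,773. Book value $64,160.
Year 2: DB = ⌊$64,160 × 200%/5⌋ = $25,664; SL = ⌊$60,560/4⌋ = $15,140 → take DB $25,664. Book value $38,496.

$25,664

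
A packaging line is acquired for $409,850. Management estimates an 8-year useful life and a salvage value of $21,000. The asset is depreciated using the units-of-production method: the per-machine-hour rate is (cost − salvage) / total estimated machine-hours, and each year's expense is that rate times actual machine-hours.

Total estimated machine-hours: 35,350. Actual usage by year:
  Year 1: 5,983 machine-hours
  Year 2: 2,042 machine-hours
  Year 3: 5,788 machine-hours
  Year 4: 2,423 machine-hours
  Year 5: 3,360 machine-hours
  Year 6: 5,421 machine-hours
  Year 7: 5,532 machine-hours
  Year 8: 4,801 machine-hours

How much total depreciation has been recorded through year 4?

Depreciable base = $409,850 − $21,000 = $388,850.
Rate = $388,850 / 35,350 machine-hours = $11 per machine-hour.
Year 1: 5,983 × $11 = $65,813. Book value $344,037.
Year 2: 2,042 × $11 = $22,462. Book value $321,575.
Year 3: 5,788 × $11 = $63,668. Book value $257,907.
Year 4: 2,423 × $11 = $26,653. Book value $231,254.
Accumulated through year 4 = $409,850 − $231,254 = $178,596.

$178,596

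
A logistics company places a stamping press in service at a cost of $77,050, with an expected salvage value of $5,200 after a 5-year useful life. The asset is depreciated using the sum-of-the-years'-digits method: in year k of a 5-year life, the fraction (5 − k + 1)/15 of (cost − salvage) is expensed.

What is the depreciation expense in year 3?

$14,370

Depreciable base = $77,050 − $5,200 = $71,850.
Sum of the years' digits = 5+4+3+2+1 = 15.
Year 1: $71,850 × 5/15 = $23,950. Book value $53,100.
Year 2: $71,850 × 4/15 = $19,160. Book value $33,940.
Year 3: $71,850 × 3/15 = $14,370. Book value $19,570.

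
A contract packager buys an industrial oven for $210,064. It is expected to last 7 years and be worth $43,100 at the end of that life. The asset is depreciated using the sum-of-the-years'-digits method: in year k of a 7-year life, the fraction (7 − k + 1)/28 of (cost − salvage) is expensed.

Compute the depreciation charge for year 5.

Depreciable base = $210,064 − $43,100 = $166,964.
Sum of the years' digits = 7+6+5+4+3+2+1 = 28.
Year 1: $166,964 × 7/28 = $41,741. Book value $168,323.
Year 2: $166,964 × 6/28 = $35,778. Book value $132,545.
Year 3: $166,964 × 5/28 = $29,815. Book value $102,730.
Year 4: $166,964 × 4/28 = $23,852. Book value $78,878.
Year 5: $166,964 × 3/28 = $17,889. Book value $60,989.

$17,889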